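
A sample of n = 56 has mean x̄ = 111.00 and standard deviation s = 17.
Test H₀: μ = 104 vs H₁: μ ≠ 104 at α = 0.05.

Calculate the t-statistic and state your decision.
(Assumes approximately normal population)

df = n - 1 = 55
SE = s/√n = 17/√56 = 2.2717
t = (x̄ - μ₀)/SE = (111.00 - 104)/2.2717 = 3.0814
Critical value: t_{0.025,55} = ±2.004
p-value ≈ 0.0032
Decision: reject H₀

Answer: t = 3.0814, reject H₀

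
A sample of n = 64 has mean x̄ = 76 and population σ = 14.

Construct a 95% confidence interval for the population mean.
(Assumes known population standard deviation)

Confidence level: 95%, α = 0.05
z_0.025 = 1.960
SE = σ/√n = 14/√64 = 1.7500
Margin of error = 1.960 × 1.7500 = 3.4300
CI: x̄ ± margin = 76 ± 3.4300
CI: (72.5700, 79.4300)

Answer: (72.5700, 79.4300)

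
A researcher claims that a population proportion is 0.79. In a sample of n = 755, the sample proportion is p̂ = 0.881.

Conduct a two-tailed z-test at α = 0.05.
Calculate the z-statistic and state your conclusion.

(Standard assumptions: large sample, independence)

H₀: p = 0.79, H₁: p ≠ 0.79
Standard error: SE = √(p₀(1-p₀)/n) = √(0.79×0.21/755) = 0.014823
z-statistic: z = (p̂ - p₀)/SE = (0.881 - 0.79)/0.014823 = 6.1391
Critical value: z_0.025 = ±1.960
p-value < 0.0001
Decision: reject H₀ at α = 0.05

Answer: z = 6.1391, reject H₀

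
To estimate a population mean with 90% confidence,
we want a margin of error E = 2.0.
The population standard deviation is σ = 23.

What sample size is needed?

Answer: n = 358

Derivation:
z_0.05 = 1.645
n = (z×σ/E)² = (1.645×23/2.0)²
n = 357.8718
Round up: n = 358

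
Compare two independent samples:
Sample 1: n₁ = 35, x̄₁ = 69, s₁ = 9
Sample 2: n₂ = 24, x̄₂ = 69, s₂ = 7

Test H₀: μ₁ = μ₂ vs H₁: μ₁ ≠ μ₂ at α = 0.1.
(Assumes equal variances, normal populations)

Answer: t = 0.0000, fail to reject H₀

Derivation:
Pooled variance: s²_p = [34×9² + 23×7²]/(57) = 68.0877
s_p = 8.2515
SE = s_p×√(1/n₁ + 1/n₂) = 8.2515×√(1/35 + 1/24) = 2.1869
t = (x̄₁ - x̄₂)/SE = (69 - 69)/2.1869 = 0.0000
df = 57, t-critical = ±1.672
Decision: fail to reject H₀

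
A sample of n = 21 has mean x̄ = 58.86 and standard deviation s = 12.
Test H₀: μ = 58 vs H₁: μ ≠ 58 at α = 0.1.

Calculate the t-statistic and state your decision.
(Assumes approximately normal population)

Answer: t = 0.3284, fail to reject H₀

Derivation:
df = n - 1 = 20
SE = s/√n = 12/√21 = 2.6186
t = (x̄ - μ₀)/SE = (58.86 - 58)/2.6186 = 0.3284
Critical value: t_{0.05,20} = ±1.725
p-value ≈ 0.7460
Decision: fail to reject H₀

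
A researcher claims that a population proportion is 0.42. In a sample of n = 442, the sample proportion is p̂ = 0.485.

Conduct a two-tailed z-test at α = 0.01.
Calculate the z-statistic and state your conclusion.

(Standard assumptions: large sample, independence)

H₀: p = 0.42, H₁: p ≠ 0.42
Standard error: SE = √(p₀(1-p₀)/n) = √(0.42×0.58/442) = 0.023476
z-statistic: z = (p̂ - p₀)/SE = (0.485 - 0.42)/0.023476 = 2.7688
Critical value: z_0.005 = ±2.576
p-value = 0.0056
Decision: reject H₀ at α = 0.01

Answer: z = 2.7688, reject H₀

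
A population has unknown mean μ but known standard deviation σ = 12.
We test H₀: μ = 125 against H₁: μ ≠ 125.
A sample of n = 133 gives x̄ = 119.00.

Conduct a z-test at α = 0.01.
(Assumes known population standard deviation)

Answer: z = -5.7665, reject H₀

Derivation:
Standard error: SE = σ/√n = 12/√133 = 1.0405
z-statistic: z = (x̄ - μ₀)/SE = (119.00 - 125)/1.0405 = -5.7665
Critical value: ±2.576
p-value < 0.0001
Decision: reject H₀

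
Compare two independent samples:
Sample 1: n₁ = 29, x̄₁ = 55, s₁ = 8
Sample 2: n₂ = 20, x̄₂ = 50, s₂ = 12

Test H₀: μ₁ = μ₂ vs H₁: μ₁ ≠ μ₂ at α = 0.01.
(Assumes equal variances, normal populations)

Answer: t = 1.7526, fail to reject H₀

Derivation:
Pooled variance: s²_p = [28×8² + 19×12²]/(47) = 96.3404
s_p = 9.8153
SE = s_p×√(1/n₁ + 1/n₂) = 9.8153×√(1/29 + 1/20) = 2.8529
t = (x̄₁ - x̄₂)/SE = (55 - 50)/2.8529 = 1.7526
df = 47, t-critical = ±2.685
Decision: fail to reject H₀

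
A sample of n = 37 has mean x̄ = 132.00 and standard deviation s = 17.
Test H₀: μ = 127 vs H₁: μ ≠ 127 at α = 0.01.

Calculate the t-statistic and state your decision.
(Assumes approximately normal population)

Answer: t = 1.7890, fail to reject H₀

Derivation:
df = n - 1 = 36
SE = s/√n = 17/√37 = 2.7948
t = (x̄ - μ₀)/SE = (132.00 - 127)/2.7948 = 1.7890
Critical value: t_{0.005,36} = ±2.719
p-value ≈ 0.0820
Decision: fail to reject H₀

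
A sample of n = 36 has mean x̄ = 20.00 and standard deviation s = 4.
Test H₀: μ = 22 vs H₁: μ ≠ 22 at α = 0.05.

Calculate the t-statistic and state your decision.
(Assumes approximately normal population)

df = n - 1 = 35
SE = s/√n = 4/√36 = 0.6667
t = (x̄ - μ₀)/SE = (20.00 - 22)/0.6667 = -2.9999
Critical value: t_{0.025,35} = ±2.030
p-value ≈ 0.0050
Decision: reject H₀

Answer: t = -2.9999, reject H₀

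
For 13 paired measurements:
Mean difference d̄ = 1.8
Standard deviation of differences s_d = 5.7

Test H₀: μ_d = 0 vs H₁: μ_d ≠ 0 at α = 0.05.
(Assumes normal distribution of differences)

df = n - 1 = 12
SE = s_d/√n = 5.7/√13 = 1.5809
t = d̄/SE = 1.8/1.5809 = 1.1386
Critical value: t_{0.025,12} = ±2.179
p-value ≈ 0.2771
Decision: fail to reject H₀

Answer: t = 1.1386, fail to reject H₀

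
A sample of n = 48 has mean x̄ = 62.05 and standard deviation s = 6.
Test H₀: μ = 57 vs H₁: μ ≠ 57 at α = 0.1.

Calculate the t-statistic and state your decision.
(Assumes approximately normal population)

Answer: t = 5.8314, reject H₀

Derivation:
df = n - 1 = 47
SE = s/√n = 6/√48 = 0.8660
t = (x̄ - μ₀)/SE = (62.05 - 57)/0.8660 = 5.8314
Critical value: t_{0.05,47} = ±1.678
p-value < 0.0001
Decision: reject H₀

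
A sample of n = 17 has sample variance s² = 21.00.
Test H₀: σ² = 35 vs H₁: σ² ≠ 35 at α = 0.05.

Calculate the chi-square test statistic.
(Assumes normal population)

Answer: χ² = 9.6000, fail to reject H₀

Derivation:
df = n - 1 = 16
χ² = (n-1)s²/σ₀² = 16×21.00/35 = 9.6000
Critical values: χ²_{0.975,16} = 6.908, χ²_{0.025,16} = 28.845
Rejection region: χ² < 6.908 or χ² > 28.845
Decision: fail to reject H₀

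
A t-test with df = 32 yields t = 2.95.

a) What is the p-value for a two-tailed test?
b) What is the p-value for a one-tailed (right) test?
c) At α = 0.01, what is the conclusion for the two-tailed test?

Using t-distribution with df = 32:
a) Two-tailed: p = 2×P(T > 2.95) = 0.0059
b) One-tailed: p = P(T > 2.95) = 0.0029
c) 0.0059 < 0.01, reject H₀

Answer: a) 0.0059, b) 0.0029, c) reject H₀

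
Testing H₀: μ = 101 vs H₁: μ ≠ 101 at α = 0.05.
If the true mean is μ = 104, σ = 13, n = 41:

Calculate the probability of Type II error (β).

Answer: β ≈ 0.6849

Derivation:
SE = σ/√n = 13/√41 = 2.0303
Critical values: μ₀ ± z_0.025×SE = 101 ± 1.960×2.0303
Acceptance region: (97.0206, 104.9794)
Under H₁ (μ = 104): z_high = (104.9794 - 104)/2.0303 = 0.4824, z_low = (97.0206 - 104)/2.0303 = -3.4376
β = P(not reject | H₁) = Φ(0.4824) - Φ(-3.4376) ≈ 0.6849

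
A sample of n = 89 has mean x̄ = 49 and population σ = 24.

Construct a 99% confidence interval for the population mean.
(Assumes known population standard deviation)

Answer: (42.4467, 55.5533)

Derivation:
Confidence level: 99%, α = 0.01
z_0.005 = 2.576
SE = σ/√n = 24/√89 = 2.5440
Margin of error = 2.576 × 2.5440 = 6.5533
CI: x̄ ± margin = 49 ± 6.5533
CI: (42.4467, 55.5533)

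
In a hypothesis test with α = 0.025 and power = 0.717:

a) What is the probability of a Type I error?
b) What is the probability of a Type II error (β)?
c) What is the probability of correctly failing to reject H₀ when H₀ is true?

a) Type I error probability = α = 0.025
b) Power = P(reject H₀ | H₁ true) = 1 - β = 0.717, so Type II error probability = β = 1 - Power = 0.283
c) P(fail to reject H₀ | H₀ true) = 1 - α = 0.975

Answer: a) 0.025, b) 0.283, c) 0.975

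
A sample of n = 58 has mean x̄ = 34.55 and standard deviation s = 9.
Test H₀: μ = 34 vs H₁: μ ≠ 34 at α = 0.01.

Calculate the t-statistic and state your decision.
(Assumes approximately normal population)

df = n - 1 = 57
SE = s/√n = 9/√58 = 1.1818
t = (x̄ - μ₀)/SE = (34.55 - 34)/1.1818 = 0.4654
Critical value: t_{0.005,57} = ±2.665
p-value ≈ 0.6434
Decision: fail to reject H₀

Answer: t = 0.4654, fail to reject H₀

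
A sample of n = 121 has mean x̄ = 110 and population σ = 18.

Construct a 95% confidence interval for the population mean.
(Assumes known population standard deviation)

Confidence level: 95%, α = 0.05
z_0.025 = 1.960
SE = σ/√n = 18/√121 = 1.6364
Margin of error = 1.960 × 1.6364 = 3.2073
CI: x̄ ± margin = 110 ± 3.2073
CI: (106.7927, 113.2073)

Answer: (106.7927, 113.2073)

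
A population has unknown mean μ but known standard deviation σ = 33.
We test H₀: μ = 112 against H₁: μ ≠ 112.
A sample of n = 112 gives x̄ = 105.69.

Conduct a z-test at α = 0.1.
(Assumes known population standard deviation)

Standard error: SE = σ/√n = 33/√112 = 3.1182
z-statistic: z = (x̄ - μ₀)/SE = (105.69 - 112)/3.1182 = -2.0236
Critical value: ±1.645
p-value = 0.0430
Decision: reject H₀

Answer: z = -2.0236, reject H₀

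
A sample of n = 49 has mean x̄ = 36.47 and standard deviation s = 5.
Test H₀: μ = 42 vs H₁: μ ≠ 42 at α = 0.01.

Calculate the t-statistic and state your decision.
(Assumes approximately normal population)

df = n - 1 = 48
SE = s/√n = 5/√49 = 0.7143
t = (x̄ - μ₀)/SE = (36.47 - 42)/0.7143 = -7.7418
Critical value: t_{0.005,48} = ±2.682
p-value < 0.0001
Decision: reject H₀

Answer: t = -7.7418, reject H₀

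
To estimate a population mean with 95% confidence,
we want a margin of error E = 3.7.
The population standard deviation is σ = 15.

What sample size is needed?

Answer: n = 64

Derivation:
z_0.025 = 1.960
n = (z×σ/E)² = (1.960×15/3.7)²
n = 63.1381
Round up: n = 64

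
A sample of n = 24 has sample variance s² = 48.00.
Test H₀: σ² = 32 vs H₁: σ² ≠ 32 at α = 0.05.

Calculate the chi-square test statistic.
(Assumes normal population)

Answer: χ² = 34.5000, fail to reject H₀

Derivation:
df = n - 1 = 23
χ² = (n-1)s²/σ₀² = 23×48.00/32 = 34.5000
Critical values: χ²_{0.975,23} = 11.689, χ²_{0.025,23} = 38.076
Rejection region: χ² < 11.689 or χ² > 38.076
Decision: fail to reject H₀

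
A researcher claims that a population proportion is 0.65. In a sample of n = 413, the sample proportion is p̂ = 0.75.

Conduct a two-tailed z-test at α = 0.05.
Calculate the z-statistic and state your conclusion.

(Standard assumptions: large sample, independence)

Answer: z = 4.2608, reject H₀

Derivation:
H₀: p = 0.65, H₁: p ≠ 0.65
Standard error: SE = √(p₀(1-p₀)/n) = √(0.65×0.35/413) = 0.023470
z-statistic: z = (p̂ - p₀)/SE = (0.75 - 0.65)/0.023470 = 4.2608
Critical value: z_0.025 = ±1.960
p-value < 0.0001
Decision: reject H₀ at α = 0.05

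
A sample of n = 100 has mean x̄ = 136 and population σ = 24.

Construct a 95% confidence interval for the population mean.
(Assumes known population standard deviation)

Answer: (131.2960, 140.7040)

Derivation:
Confidence level: 95%, α = 0.05
z_0.025 = 1.960
SE = σ/√n = 24/√100 = 2.4000
Margin of error = 1.960 × 2.4000 = 4.7040
CI: x̄ ± margin = 136 ± 4.7040
CI: (131.2960, 140.7040)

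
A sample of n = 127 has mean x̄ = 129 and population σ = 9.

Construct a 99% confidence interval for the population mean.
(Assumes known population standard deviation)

Confidence level: 99%, α = 0.01
z_0.005 = 2.576
SE = σ/√n = 9/√127 = 0.7986
Margin of error = 2.576 × 0.7986 = 2.0572
CI: x̄ ± margin = 129 ± 2.0572
CI: (126.9428, 131.0572)

Answer: (126.9428, 131.0572)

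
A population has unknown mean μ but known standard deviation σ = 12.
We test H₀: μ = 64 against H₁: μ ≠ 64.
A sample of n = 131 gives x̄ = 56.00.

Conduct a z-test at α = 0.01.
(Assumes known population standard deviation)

Standard error: SE = σ/√n = 12/√131 = 1.0484
z-statistic: z = (x̄ - μ₀)/SE = (56.00 - 64)/1.0484 = -7.6307
Critical value: ±2.576
p-value < 0.0001
Decision: reject H₀

Answer: z = -7.6307, reject H₀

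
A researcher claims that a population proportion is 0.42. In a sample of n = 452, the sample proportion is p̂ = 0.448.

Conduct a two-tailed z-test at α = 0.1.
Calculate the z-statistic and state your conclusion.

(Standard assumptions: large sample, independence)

H₀: p = 0.42, H₁: p ≠ 0.42
Standard error: SE = √(p₀(1-p₀)/n) = √(0.42×0.58/452) = 0.023215
z-statistic: z = (p̂ - p₀)/SE = (0.448 - 0.42)/0.023215 = 1.2061
Critical value: z_0.05 = ±1.645
p-value = 0.2278
Decision: fail to reject H₀ at α = 0.1

Answer: z = 1.2061, fail to reject H₀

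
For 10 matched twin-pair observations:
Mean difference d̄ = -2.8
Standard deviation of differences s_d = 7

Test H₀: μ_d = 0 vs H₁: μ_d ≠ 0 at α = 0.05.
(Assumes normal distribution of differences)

df = n - 1 = 9
SE = s_d/√n = 7/√10 = 2.2136
t = d̄/SE = -2.8/2.2136 = -1.2649
Critical value: t_{0.025,9} = ±2.262
p-value ≈ 0.2377
Decision: fail to reject H₀

Answer: t = -1.2649, fail to reject H₀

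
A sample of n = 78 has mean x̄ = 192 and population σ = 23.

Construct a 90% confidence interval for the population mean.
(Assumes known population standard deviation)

Confidence level: 90%, α = 0.1
z_0.05 = 1.645
SE = σ/√n = 23/√78 = 2.6042
Margin of error = 1.645 × 2.6042 = 4.2839
CI: x̄ ± margin = 192 ± 4.2839
CI: (187.7161, 196.2839)

Answer: (187.7161, 196.2839)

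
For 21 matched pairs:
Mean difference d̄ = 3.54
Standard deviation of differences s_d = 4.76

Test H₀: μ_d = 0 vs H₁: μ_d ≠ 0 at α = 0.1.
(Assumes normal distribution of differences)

df = n - 1 = 20
SE = s_d/√n = 4.76/√21 = 1.0387
t = d̄/SE = 3.54/1.0387 = 3.4081
Critical value: t_{0.05,20} = ±1.725
p-value ≈ 0.0028
Decision: reject H₀

Answer: t = 3.4081, reject H₀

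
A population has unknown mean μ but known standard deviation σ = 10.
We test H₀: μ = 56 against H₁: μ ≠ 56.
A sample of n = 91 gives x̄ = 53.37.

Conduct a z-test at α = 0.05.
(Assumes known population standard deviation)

Standard error: SE = σ/√n = 10/√91 = 1.0483
z-statistic: z = (x̄ - μ₀)/SE = (53.37 - 56)/1.0483 = -2.5088
Critical value: ±1.960
p-value = 0.0121
Decision: reject H₀

Answer: z = -2.5088, reject H₀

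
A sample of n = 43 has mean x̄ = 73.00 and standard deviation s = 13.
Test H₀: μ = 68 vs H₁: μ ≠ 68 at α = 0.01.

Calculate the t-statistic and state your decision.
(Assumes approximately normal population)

df = n - 1 = 42
SE = s/√n = 13/√43 = 1.9825
t = (x̄ - μ₀)/SE = (73.00 - 68)/1.9825 = 2.5221
Critical value: t_{0.005,42} = ±2.698
p-value ≈ 0.0155
Decision: fail to reject H₀

Answer: t = 2.5221, fail to reject H₀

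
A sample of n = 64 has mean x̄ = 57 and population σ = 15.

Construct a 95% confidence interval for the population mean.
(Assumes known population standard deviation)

Confidence level: 95%, α = 0.05
z_0.025 = 1.960
SE = σ/√n = 15/√64 = 1.8750
Margin of error = 1.960 × 1.8750 = 3.6750
CI: x̄ ± margin = 57 ± 3.6750
CI: (53.3250, 60.6750)

Answer: (53.3250, 60.6750)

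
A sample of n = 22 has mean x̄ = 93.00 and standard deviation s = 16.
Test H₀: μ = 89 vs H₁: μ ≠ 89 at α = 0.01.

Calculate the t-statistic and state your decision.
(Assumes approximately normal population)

df = n - 1 = 21
SE = s/√n = 16/√22 = 3.4112
t = (x̄ - μ₀)/SE = (93.00 - 89)/3.4112 = 1.1726
Critical value: t_{0.005,21} = ±2.831
p-value ≈ 0.2541
Decision: fail to reject H₀

Answer: t = 1.1726, fail to reject H₀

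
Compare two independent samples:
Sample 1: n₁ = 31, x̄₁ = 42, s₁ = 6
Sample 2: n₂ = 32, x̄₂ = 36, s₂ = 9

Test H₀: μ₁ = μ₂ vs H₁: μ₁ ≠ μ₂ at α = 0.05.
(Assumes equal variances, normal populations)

Answer: t = 3.1030, reject H₀

Derivation:
Pooled variance: s²_p = [30×6² + 31×9²]/(61) = 58.8689
s_p = 7.6726
SE = s_p×√(1/n₁ + 1/n₂) = 7.6726×√(1/31 + 1/32) = 1.9336
t = (x̄₁ - x̄₂)/SE = (42 - 36)/1.9336 = 3.1030
df = 61, t-critical = ±2.000
Decision: reject H₀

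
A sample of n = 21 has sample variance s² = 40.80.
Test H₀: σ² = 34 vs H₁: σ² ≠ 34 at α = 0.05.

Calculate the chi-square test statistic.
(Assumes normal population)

df = n - 1 = 20
χ² = (n-1)s²/σ₀² = 20×40.80/34 = 24.0000
Critical values: χ²_{0.975,20} = 9.591, χ²_{0.025,20} = 34.170
Rejection region: χ² < 9.591 or χ² > 34.170
Decision: fail to reject H₀

Answer: χ² = 24.0000, fail to reject H₀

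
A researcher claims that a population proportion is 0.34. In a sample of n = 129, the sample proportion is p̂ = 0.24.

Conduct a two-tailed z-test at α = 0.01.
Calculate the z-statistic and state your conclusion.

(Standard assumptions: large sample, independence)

H₀: p = 0.34, H₁: p ≠ 0.34
Standard error: SE = √(p₀(1-p₀)/n) = √(0.34×0.66/129) = 0.041708
z-statistic: z = (p̂ - p₀)/SE = (0.24 - 0.34)/0.041708 = -2.3976
Critical value: z_0.005 = ±2.576
p-value = 0.0165
Decision: fail to reject H₀ at α = 0.01

Answer: z = -2.3976, fail to reject H₀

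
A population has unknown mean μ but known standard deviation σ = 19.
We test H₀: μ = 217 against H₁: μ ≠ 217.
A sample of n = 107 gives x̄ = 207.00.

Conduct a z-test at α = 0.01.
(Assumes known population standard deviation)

Standard error: SE = σ/√n = 19/√107 = 1.8368
z-statistic: z = (x̄ - μ₀)/SE = (207.00 - 217)/1.8368 = -5.4443
Critical value: ±2.576
p-value < 0.0001
Decision: reject H₀

Answer: z = -5.4443, reject H₀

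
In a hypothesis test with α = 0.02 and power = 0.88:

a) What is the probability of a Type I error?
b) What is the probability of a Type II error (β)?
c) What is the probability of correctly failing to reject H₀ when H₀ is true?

a) Type I error probability = α = 0.02
b) Power = P(reject H₀ | H₁ true) = 1 - β = 0.88, so Type II error probability = β = 1 - Power = 0.12
c) P(fail to reject H₀ | H₀ true) = 1 - α = 0.98

Answer: a) 0.02, b) 0.12, c) 0.98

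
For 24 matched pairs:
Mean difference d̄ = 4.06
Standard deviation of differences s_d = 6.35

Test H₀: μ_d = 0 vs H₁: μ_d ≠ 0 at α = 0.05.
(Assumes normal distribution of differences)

Answer: t = 3.1322, reject H₀

Derivation:
df = n - 1 = 23
SE = s_d/√n = 6.35/√24 = 1.2962
t = d̄/SE = 4.06/1.2962 = 3.1322
Critical value: t_{0.025,23} = ±2.069
p-value ≈ 0.0047
Decision: reject H₀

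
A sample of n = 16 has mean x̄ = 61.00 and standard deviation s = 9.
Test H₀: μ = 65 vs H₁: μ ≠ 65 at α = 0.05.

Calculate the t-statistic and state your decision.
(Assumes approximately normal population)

Answer: t = -1.7778, fail to reject H₀

Derivation:
df = n - 1 = 15
SE = s/√n = 9/√16 = 2.2500
t = (x̄ - μ₀)/SE = (61.00 - 65)/2.2500 = -1.7778
Critical value: t_{0.025,15} = ±2.131
p-value ≈ 0.0957
Decision: fail to reject H₀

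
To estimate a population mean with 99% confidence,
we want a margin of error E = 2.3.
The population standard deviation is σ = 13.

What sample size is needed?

Answer: n = 212

Derivation:
z_0.005 = 2.576
n = (z×σ/E)² = (2.576×13/2.3)²
n = 211.9936
Round up: n = 212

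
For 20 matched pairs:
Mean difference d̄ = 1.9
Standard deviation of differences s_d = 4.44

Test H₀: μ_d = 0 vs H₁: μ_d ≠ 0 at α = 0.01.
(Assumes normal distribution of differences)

df = n - 1 = 19
SE = s_d/√n = 4.44/√20 = 0.9928
t = d̄/SE = 1.9/0.9928 = 1.9138
Critical value: t_{0.005,19} = ±2.861
p-value ≈ 0.0708
Decision: fail to reject H₀

Answer: t = 1.9138, fail to reject H₀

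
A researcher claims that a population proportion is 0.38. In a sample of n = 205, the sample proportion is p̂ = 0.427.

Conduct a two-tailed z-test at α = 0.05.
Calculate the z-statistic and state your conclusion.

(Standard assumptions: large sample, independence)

H₀: p = 0.38, H₁: p ≠ 0.38
Standard error: SE = √(p₀(1-p₀)/n) = √(0.38×0.62/205) = 0.033901
z-statistic: z = (p̂ - p₀)/SE = (0.427 - 0.38)/0.033901 = 1.3864
Critical value: z_0.025 = ±1.960
p-value = 0.1656
Decision: fail to reject H₀ at α = 0.05

Answer: z = 1.3864, fail to reject H₀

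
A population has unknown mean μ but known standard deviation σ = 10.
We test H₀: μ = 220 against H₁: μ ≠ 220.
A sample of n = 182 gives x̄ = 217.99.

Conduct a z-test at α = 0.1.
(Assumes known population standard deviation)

Answer: z = -2.7118, reject H₀

Derivation:
Standard error: SE = σ/√n = 10/√182 = 0.7412
z-statistic: z = (x̄ - μ₀)/SE = (217.99 - 220)/0.7412 = -2.7118
Critical value: ±1.645
p-value = 0.0067
Decision: reject H₀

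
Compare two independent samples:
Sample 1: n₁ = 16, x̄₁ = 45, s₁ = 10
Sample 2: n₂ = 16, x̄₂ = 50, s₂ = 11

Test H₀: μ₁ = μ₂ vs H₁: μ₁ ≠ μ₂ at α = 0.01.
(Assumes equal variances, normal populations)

Pooled variance: s²_p = [15×10² + 15×11²]/(30) = 110.5000
s_p = 10.5119
SE = s_p×√(1/n₁ + 1/n₂) = 10.5119×√(1/16 + 1/16) = 3.7165
t = (x̄₁ - x̄₂)/SE = (45 - 50)/3.7165 = -1.3454
df = 30, t-critical = ±2.750
Decision: fail to reject H₀

Answer: t = -1.3454, fail to reject H₀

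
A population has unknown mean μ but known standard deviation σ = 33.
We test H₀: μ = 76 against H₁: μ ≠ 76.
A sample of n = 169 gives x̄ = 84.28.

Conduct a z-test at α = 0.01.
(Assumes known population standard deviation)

Answer: z = 3.2618, reject H₀

Derivation:
Standard error: SE = σ/√n = 33/√169 = 2.5385
z-statistic: z = (x̄ - μ₀)/SE = (84.28 - 76)/2.5385 = 3.2618
Critical value: ±2.576
p-value = 0.0011
Decision: reject H₀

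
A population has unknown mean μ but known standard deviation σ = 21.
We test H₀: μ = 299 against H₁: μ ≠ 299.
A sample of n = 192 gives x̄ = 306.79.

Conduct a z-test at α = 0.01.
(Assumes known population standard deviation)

Answer: z = 5.1402, reject H₀

Derivation:
Standard error: SE = σ/√n = 21/√192 = 1.5155
z-statistic: z = (x̄ - μ₀)/SE = (306.79 - 299)/1.5155 = 5.1402
Critical value: ±2.576
p-value < 0.0001
Decision: reject H₀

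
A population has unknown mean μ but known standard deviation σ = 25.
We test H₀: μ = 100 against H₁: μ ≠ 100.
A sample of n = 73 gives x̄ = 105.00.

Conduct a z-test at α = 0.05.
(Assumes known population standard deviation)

Standard error: SE = σ/√n = 25/√73 = 2.9260
z-statistic: z = (x̄ - μ₀)/SE = (105.00 - 100)/2.9260 = 1.7088
Critical value: ±1.960
p-value = 0.0875
Decision: fail to reject H₀

Answer: z = 1.7088, fail to reject H₀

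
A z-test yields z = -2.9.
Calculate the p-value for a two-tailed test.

For z = -2.9:
p = 2×P(Z > |-2.9|) = 2×(1 - Φ(2.9)) = 0.0037

Answer: p-value ≈ 0.0037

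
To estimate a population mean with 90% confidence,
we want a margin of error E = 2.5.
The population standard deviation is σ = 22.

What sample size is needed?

Answer: n = 210

Derivation:
z_0.05 = 1.645
n = (z×σ/E)² = (1.645×22/2.5)²
n = 209.5546
Round up: n = 210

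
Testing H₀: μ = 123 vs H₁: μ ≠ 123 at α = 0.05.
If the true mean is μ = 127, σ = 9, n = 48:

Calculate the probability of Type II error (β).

Answer: β ≈ 0.1315

Derivation:
SE = σ/√n = 9/√48 = 1.2990
Critical values: μ₀ ± z_0.025×SE = 123 ± 1.960×1.2990
Acceptance region: (120.4540, 125.5460)
Under H₁ (μ = 127): z_high = (125.5460 - 127)/1.2990 = -1.1193, z_low = (120.4540 - 127)/1.2990 = -5.0393
β = P(not reject | H₁) = Φ(-1.1193) - Φ(-5.0393) ≈ 0.1315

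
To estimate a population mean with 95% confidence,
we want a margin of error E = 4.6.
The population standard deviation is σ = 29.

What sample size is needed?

z_0.025 = 1.960
n = (z×σ/E)² = (1.960×29/4.6)²
n = 152.6836
Round up: n = 153

Answer: n = 153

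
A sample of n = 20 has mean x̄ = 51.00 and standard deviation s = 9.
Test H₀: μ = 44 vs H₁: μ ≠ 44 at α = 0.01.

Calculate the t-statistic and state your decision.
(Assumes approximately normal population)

Answer: t = 3.4783, reject H₀

Derivation:
df = n - 1 = 19
SE = s/√n = 9/√20 = 2.0125
t = (x̄ - μ₀)/SE = (51.00 - 44)/2.0125 = 3.4783
Critical value: t_{0.005,19} = ±2.861
p-value ≈ 0.0025
Decision: reject H₀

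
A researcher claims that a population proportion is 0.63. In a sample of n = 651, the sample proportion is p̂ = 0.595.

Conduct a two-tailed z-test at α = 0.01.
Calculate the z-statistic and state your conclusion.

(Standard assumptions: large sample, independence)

H₀: p = 0.63, H₁: p ≠ 0.63
Standard error: SE = √(p₀(1-p₀)/n) = √(0.63×0.37/651) = 0.018923
z-statistic: z = (p̂ - p₀)/SE = (0.595 - 0.63)/0.018923 = -1.8496
Critical value: z_0.005 = ±2.576
p-value = 0.0644
Decision: fail to reject H₀ at α = 0.01

Answer: z = -1.8496, fail to reject H₀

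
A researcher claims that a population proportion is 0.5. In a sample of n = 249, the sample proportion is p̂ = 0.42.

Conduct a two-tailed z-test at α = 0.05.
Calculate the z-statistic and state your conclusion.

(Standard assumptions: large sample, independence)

Answer: z = -2.5248, reject H₀

Derivation:
H₀: p = 0.5, H₁: p ≠ 0.5
Standard error: SE = √(p₀(1-p₀)/n) = √(0.5×0.5/249) = 0.031686
z-statistic: z = (p̂ - p₀)/SE = (0.42 - 0.5)/0.031686 = -2.5248
Critical value: z_0.025 = ±1.960
p-value = 0.0116
Decision: reject H₀ at α = 0.05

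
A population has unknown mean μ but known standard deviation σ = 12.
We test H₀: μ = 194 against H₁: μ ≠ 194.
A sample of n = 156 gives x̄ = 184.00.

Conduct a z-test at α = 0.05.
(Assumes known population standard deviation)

Answer: z = -10.4080, reject H₀

Derivation:
Standard error: SE = σ/√n = 12/√156 = 0.9608
z-statistic: z = (x̄ - μ₀)/SE = (184.00 - 194)/0.9608 = -10.4080
Critical value: ±1.960
p-value < 0.0001
Decision: reject H₀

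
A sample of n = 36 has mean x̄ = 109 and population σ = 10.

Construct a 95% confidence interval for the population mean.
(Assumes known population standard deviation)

Confidence level: 95%, α = 0.05
z_0.025 = 1.960
SE = σ/√n = 10/√36 = 1.6667
Margin of error = 1.960 × 1.6667 = 3.2667
CI: x̄ ± margin = 109 ± 3.2667
CI: (105.7333, 112.2667)

Answer: (105.7333, 112.2667)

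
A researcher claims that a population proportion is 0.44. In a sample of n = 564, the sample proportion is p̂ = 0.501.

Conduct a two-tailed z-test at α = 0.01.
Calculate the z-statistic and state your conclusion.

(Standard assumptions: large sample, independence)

H₀: p = 0.44, H₁: p ≠ 0.44
Standard error: SE = √(p₀(1-p₀)/n) = √(0.44×0.56/564) = 0.020902
z-statistic: z = (p̂ - p₀)/SE = (0.501 - 0.44)/0.020902 = 2.9184
Critical value: z_0.005 = ±2.576
p-value = 0.0035
Decision: reject H₀ at α = 0.01

Answer: z = 2.9184, reject H₀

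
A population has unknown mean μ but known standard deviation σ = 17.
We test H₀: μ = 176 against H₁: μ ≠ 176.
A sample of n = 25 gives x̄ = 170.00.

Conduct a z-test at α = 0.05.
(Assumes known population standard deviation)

Standard error: SE = σ/√n = 17/√25 = 3.4000
z-statistic: z = (x̄ - μ₀)/SE = (170.00 - 176)/3.4000 = -1.7647
Critical value: ±1.960
p-value = 0.0776
Decision: fail to reject H₀

Answer: z = -1.7647, fail to reject H₀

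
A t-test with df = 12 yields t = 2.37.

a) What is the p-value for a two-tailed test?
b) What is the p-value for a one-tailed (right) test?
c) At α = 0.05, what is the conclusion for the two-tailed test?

Answer: a) 0.0354, b) 0.0177, c) reject H₀

Derivation:
Using t-distribution with df = 12:
a) Two-tailed: p = 2×P(T > 2.37) = 0.0354
b) One-tailed: p = P(T > 2.37) = 0.0177
c) 0.0354 < 0.05, reject H₀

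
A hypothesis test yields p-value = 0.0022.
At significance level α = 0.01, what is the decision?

Answer: reject H₀

Derivation:
Compare p-value to α:
0.0022 < 0.01
Decision: reject H₀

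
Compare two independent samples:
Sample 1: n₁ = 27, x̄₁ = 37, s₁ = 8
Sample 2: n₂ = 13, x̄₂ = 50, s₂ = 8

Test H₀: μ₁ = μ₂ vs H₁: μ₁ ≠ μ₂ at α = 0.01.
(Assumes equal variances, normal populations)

Answer: t = -4.8137, reject H₀

Derivation:
Pooled variance: s²_p = [26×8² + 12×8²]/(38) = 64.0000
s_p = 8.0000
SE = s_p×√(1/n₁ + 1/n₂) = 8.0000×√(1/27 + 1/13) = 2.7006
t = (x̄₁ - x̄₂)/SE = (37 - 50)/2.7006 = -4.8137
df = 38, t-critical = ±2.712
Decision: reject H₀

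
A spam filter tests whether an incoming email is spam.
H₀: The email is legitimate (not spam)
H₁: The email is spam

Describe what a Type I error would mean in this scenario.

Type I error: rejecting H₀ when it is actually true (false positive).
Type II error: failing to reject H₀ when H₁ is actually true (false negative).

Answer: Marking a legitimate email as spam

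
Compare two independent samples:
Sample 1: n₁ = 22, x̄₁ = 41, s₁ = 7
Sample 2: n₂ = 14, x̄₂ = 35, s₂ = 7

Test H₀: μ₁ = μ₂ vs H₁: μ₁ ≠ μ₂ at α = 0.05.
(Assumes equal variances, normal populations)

Answer: t = 2.5071, reject H₀

Derivation:
Pooled variance: s²_p = [21×7² + 13×7²]/(34) = 49.0000
s_p = 7.0000
SE = s_p×√(1/n₁ + 1/n₂) = 7.0000×√(1/22 + 1/14) = 2.3932
t = (x̄₁ - x̄₂)/SE = (41 - 35)/2.3932 = 2.5071
df = 34, t-critical = ±2.032
Decision: reject H₀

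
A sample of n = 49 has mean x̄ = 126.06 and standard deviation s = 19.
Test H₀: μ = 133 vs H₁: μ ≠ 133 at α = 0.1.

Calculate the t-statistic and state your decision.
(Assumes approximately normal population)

Answer: t = -2.5568, reject H₀

Derivation:
df = n - 1 = 48
SE = s/√n = 19/√49 = 2.7143
t = (x̄ - μ₀)/SE = (126.06 - 133)/2.7143 = -2.5568
Critical value: t_{0.05,48} = ±1.677
p-value ≈ 0.0138
Decision: reject H₀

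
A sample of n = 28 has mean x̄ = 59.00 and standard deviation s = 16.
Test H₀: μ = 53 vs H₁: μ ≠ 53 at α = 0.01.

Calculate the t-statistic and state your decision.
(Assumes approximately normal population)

df = n - 1 = 27
SE = s/√n = 16/√28 = 3.0237
t = (x̄ - μ₀)/SE = (59.00 - 53)/3.0237 = 1.9843
Critical value: t_{0.005,27} = ±2.771
p-value ≈ 0.0575
Decision: fail to reject H₀

Answer: t = 1.9843, fail to reject H₀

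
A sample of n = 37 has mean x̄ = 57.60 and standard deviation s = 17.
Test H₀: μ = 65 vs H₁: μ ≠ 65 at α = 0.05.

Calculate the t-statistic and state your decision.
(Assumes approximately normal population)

df = n - 1 = 36
SE = s/√n = 17/√37 = 2.7948
t = (x̄ - μ₀)/SE = (57.60 - 65)/2.7948 = -2.6478
Critical value: t_{0.025,36} = ±2.028
p-value ≈ 0.0119
Decision: reject H₀

Answer: t = -2.6478, reject H₀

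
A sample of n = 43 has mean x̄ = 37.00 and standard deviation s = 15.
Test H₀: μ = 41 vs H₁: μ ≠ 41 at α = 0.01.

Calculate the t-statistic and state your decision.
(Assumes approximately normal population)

df = n - 1 = 42
SE = s/√n = 15/√43 = 2.2875
t = (x̄ - μ₀)/SE = (37.00 - 41)/2.2875 = -1.7486
Critical value: t_{0.005,42} = ±2.698
p-value ≈ 0.0877
Decision: fail to reject H₀

Answer: t = -1.7486, fail to reject H₀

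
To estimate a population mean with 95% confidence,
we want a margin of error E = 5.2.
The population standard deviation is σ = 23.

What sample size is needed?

z_0.025 = 1.960
n = (z×σ/E)² = (1.960×23/5.2)²
n = 75.1556
Round up: n = 76

Answer: n = 76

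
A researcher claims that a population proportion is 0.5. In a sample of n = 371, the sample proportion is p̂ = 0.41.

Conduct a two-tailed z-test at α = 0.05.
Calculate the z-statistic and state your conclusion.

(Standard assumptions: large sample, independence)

Answer: z = -3.4670, reject H₀

Derivation:
H₀: p = 0.5, H₁: p ≠ 0.5
Standard error: SE = √(p₀(1-p₀)/n) = √(0.5×0.5/371) = 0.025959
z-statistic: z = (p̂ - p₀)/SE = (0.41 - 0.5)/0.025959 = -3.4670
Critical value: z_0.025 = ±1.960
p-value = 0.0005
Decision: reject H₀ at α = 0.05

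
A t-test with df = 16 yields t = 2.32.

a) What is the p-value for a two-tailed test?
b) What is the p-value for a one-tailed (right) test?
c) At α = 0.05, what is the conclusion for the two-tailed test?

Using t-distribution with df = 16:
a) Two-tailed: p = 2×P(T > 2.32) = 0.0339
b) One-tailed: p = P(T > 2.32) = 0.0169
c) 0.0339 < 0.05, reject H₀

Answer: a) 0.0339, b) 0.0169, c) reject H₀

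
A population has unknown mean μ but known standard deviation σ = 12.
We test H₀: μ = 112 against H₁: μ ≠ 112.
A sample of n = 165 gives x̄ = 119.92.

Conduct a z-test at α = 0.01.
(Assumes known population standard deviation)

Answer: z = 8.4778, reject H₀

Derivation:
Standard error: SE = σ/√n = 12/√165 = 0.9342
z-statistic: z = (x̄ - μ₀)/SE = (119.92 - 112)/0.9342 = 8.4778
Critical value: ±2.576
p-value < 0.0001
Decision: reject H₀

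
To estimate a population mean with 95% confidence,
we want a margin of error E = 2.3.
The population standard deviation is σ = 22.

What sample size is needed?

Answer: n = 352

Derivation:
z_0.025 = 1.960
n = (z×σ/E)² = (1.960×22/2.3)²
n = 351.4810
Round up: n = 352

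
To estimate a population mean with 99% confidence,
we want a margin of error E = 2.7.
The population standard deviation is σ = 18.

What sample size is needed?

Answer: n = 295

Derivation:
z_0.005 = 2.576
n = (z×σ/E)² = (2.576×18/2.7)²
n = 294.9234
Round up: n = 295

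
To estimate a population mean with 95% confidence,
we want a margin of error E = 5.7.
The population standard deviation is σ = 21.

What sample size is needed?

Answer: n = 53

Derivation:
z_0.025 = 1.960
n = (z×σ/E)² = (1.960×21/5.7)²
n = 52.1436
Round up: n = 53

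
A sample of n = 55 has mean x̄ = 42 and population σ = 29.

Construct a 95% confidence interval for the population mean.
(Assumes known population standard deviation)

Answer: (34.3356, 49.6644)

Derivation:
Confidence level: 95%, α = 0.05
z_0.025 = 1.960
SE = σ/√n = 29/√55 = 3.9104
Margin of error = 1.960 × 3.9104 = 7.6644
CI: x̄ ± margin = 42 ± 7.6644
CI: (34.3356, 49.6644)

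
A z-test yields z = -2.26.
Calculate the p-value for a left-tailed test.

Answer: p-value ≈ 0.0119

Derivation:
For z = -2.26:
p = P(Z < -2.26) = Φ(-2.26) = 0.0119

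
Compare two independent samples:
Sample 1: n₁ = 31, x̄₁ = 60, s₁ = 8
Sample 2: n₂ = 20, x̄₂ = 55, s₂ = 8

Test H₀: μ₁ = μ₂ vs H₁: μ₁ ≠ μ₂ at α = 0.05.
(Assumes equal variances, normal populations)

Answer: t = 2.1791, reject H₀

Derivation:
Pooled variance: s²_p = [30×8² + 19×8²]/(49) = 64.0000
s_p = 8.0000
SE = s_p×√(1/n₁ + 1/n₂) = 8.0000×√(1/31 + 1/20) = 2.2945
t = (x̄₁ - x̄₂)/SE = (60 - 55)/2.2945 = 2.1791
df = 49, t-critical = ±2.010
Decision: reject H₀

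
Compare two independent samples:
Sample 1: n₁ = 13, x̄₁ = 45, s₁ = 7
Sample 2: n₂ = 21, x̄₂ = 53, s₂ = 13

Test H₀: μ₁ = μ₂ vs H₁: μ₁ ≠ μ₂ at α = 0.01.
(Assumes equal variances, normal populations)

Pooled variance: s²_p = [12×7² + 20×13²]/(32) = 124.0000
s_p = 11.1355
SE = s_p×√(1/n₁ + 1/n₂) = 11.1355×√(1/13 + 1/21) = 3.9298
t = (x̄₁ - x̄₂)/SE = (45 - 53)/3.9298 = -2.0357
df = 32, t-critical = ±2.738
Decision: fail to reject H₀

Answer: t = -2.0357, fail to reject H₀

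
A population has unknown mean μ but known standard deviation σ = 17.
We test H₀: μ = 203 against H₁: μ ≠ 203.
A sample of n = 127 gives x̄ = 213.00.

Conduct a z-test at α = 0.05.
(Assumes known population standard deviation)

Answer: z = 6.6291, reject H₀

Derivation:
Standard error: SE = σ/√n = 17/√127 = 1.5085
z-statistic: z = (x̄ - μ₀)/SE = (213.00 - 203)/1.5085 = 6.6291
Critical value: ±1.960
p-value < 0.0001
Decision: reject H₀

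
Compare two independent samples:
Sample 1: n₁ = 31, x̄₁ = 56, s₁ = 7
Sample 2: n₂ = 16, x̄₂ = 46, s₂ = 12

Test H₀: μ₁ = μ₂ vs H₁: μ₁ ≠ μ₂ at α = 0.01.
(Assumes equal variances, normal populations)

Answer: t = 3.6169, reject H₀

Derivation:
Pooled variance: s²_p = [30×7² + 15×12²]/(45) = 80.6667
s_p = 8.9815
SE = s_p×√(1/n₁ + 1/n₂) = 8.9815×√(1/31 + 1/16) = 2.7648
t = (x̄₁ - x̄₂)/SE = (56 - 46)/2.7648 = 3.6169
df = 45, t-critical = ±2.690
Decision: reject H₀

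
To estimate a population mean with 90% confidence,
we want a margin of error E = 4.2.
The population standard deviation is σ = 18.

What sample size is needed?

z_0.05 = 1.645
n = (z×σ/E)² = (1.645×18/4.2)²
n = 49.7025
Round up: n = 50

Answer: n = 50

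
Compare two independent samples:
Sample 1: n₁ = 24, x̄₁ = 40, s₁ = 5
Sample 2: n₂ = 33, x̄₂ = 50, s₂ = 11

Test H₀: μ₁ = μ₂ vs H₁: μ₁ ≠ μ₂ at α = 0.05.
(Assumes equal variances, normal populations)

Pooled variance: s²_p = [23×5² + 32×11²]/(55) = 80.8545
s_p = 8.9919
SE = s_p×√(1/n₁ + 1/n₂) = 8.9919×√(1/24 + 1/33) = 2.4123
t = (x̄₁ - x̄₂)/SE = (40 - 50)/2.4123 = -4.1454
df = 55, t-critical = ±2.004
Decision: reject H₀

Answer: t = -4.1454, reject H₀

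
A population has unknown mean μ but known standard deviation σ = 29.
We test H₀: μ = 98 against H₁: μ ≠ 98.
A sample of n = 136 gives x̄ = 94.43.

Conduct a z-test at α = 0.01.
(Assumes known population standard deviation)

Answer: z = -1.4356, fail to reject H₀

Derivation:
Standard error: SE = σ/√n = 29/√136 = 2.4867
z-statistic: z = (x̄ - μ₀)/SE = (94.43 - 98)/2.4867 = -1.4356
Critical value: ±2.576
p-value = 0.1511
Decision: fail to reject H₀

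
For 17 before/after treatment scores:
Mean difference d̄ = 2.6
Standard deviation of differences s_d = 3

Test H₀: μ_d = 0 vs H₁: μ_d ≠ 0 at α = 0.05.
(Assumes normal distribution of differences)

df = n - 1 = 16
SE = s_d/√n = 3/√17 = 0.7276
t = d̄/SE = 2.6/0.7276 = 3.5734
Critical value: t_{0.025,16} = ±2.120
p-value ≈ 0.0025
Decision: reject H₀

Answer: t = 3.5734, reject H₀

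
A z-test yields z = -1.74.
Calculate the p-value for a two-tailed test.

For z = -1.74:
p = 2×P(Z > |-1.74|) = 2×(1 - Φ(1.74)) = 0.0819

Answer: p-value ≈ 0.0819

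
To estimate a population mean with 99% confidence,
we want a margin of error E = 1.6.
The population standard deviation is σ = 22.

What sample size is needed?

z_0.005 = 2.576
n = (z×σ/E)² = (2.576×22/1.6)²
n = 1254.5764
Round up: n = 1255

Answer: n = 1255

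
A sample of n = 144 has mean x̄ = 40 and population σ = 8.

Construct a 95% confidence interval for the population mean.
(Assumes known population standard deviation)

Answer: (38.6933, 41.3067)

Derivation:
Confidence level: 95%, α = 0.05
z_0.025 = 1.960
SE = σ/√n = 8/√144 = 0.6667
Margin of error = 1.960 × 0.6667 = 1.3067
CI: x̄ ± margin = 40 ± 1.3067
CI: (38.6933, 41.3067)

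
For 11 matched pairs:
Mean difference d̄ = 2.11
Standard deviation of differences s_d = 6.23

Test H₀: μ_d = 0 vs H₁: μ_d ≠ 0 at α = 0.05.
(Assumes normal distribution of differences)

df = n - 1 = 10
SE = s_d/√n = 6.23/√11 = 1.8784
t = d̄/SE = 2.11/1.8784 = 1.1233
Critical value: t_{0.025,10} = ±2.228
p-value ≈ 0.2876
Decision: fail to reject H₀

Answer: t = 1.1233, fail to reject H₀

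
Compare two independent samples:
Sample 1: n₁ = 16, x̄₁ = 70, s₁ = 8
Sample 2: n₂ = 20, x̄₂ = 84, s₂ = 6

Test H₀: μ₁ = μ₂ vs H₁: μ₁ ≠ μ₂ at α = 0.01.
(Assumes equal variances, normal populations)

Pooled variance: s²_p = [15×8² + 19×6²]/(34) = 48.3529
s_p = 6.9536
SE = s_p×√(1/n₁ + 1/n₂) = 6.9536×√(1/16 + 1/20) = 2.3323
t = (x̄₁ - x̄₂)/SE = (70 - 84)/2.3323 = -6.0027
df = 34, t-critical = ±2.728
Decision: reject H₀

Answer: t = -6.0027, reject H₀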